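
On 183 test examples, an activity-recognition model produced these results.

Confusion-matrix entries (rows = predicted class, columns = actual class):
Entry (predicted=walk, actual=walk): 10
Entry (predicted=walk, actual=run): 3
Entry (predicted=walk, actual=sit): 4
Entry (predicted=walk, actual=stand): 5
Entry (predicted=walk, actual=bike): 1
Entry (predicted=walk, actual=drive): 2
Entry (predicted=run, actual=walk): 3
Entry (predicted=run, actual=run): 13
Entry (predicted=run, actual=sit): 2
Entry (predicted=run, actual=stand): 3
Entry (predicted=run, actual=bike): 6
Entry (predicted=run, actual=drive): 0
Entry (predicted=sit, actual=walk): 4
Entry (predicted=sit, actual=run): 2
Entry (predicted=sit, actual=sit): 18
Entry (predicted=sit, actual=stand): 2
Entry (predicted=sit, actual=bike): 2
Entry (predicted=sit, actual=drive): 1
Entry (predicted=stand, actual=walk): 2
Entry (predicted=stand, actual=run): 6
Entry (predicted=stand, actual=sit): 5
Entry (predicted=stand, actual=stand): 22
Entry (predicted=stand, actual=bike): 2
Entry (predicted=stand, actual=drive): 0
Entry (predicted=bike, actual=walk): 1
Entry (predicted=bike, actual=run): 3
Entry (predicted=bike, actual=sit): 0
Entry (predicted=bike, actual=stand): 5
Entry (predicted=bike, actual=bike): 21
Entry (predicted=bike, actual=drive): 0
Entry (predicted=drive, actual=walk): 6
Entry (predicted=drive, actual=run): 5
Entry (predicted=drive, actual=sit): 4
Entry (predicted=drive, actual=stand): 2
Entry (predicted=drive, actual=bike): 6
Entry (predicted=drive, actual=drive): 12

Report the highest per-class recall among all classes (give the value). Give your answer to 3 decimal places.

Per-class recall (TP/(TP+FN)):
  walk: TP=10, FN=3+4+2+1+6=16 → 10/26 = 0.3846
  run: TP=13, FN=3+2+6+3+5=19 → 13/32 = 0.4063
  sit: TP=18, FN=4+2+5+0+4=15 → 18/33 = 0.5455
  stand: TP=22, FN=5+3+2+5+2=17 → 22/39 = 0.5641
  bike: TP=21, FN=1+6+2+2+6=17 → 21/38 = 0.5526
  drive: TP=12, FN=2+0+1+0+0=3 → 12/15 = 0.8000
Highest is class 'drive' with recall = 0.800.

0.800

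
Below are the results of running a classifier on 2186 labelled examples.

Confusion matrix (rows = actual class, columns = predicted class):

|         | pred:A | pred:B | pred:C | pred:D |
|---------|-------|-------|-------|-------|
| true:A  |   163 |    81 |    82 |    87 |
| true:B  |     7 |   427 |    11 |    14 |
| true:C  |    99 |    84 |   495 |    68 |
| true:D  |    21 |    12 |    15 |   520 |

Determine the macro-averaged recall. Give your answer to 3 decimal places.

0.726

Per-class recall (TP/(TP+FN)):
  A: TP=163, FN=81+82+87=250 → 163/413 = 0.3947
  B: TP=427, FN=7+11+14=32 → 427/459 = 0.9303
  C: TP=495, FN=99+84+68=251 → 495/746 = 0.6635
  D: TP=520, FN=21+12+15=48 → 520/568 = 0.9155
Macro-recall = mean = (0.3947 + 0.9303 + 0.6635 + 0.9155) / 4 = 0.726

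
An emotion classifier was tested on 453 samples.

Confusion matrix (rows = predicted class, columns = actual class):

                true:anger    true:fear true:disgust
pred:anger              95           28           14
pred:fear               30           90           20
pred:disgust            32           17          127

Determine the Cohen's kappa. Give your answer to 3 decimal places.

Observed agreement pₒ = trace/N = 312/453 = 0.6887
Expected agreement pₑ = Σ (rowᵢ·colᵢ)/N² = (157·137 + 135·140 + 161·176)/453² = 0.3350
κ = (pₒ − pₑ)/(1 − pₑ) = (0.6887 − 0.3350)/(1 − 0.3350) = 0.532

0.532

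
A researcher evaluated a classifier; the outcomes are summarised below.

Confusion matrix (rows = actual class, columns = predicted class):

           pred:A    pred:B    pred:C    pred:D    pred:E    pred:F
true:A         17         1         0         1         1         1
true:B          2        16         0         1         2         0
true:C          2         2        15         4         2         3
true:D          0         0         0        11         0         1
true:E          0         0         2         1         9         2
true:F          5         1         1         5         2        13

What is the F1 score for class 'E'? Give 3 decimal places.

0.600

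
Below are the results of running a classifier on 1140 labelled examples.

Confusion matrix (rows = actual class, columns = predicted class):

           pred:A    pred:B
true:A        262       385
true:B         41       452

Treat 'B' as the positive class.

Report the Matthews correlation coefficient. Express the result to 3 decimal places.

MCC = (TP·TN − FP·FN) / √((TP+FP)(TP+FN)(TN+FP)(TN+FN))
Numerator = 452·262 − 385·41 = 102639
Denominator = √(837·493·647·303) = √80894554281 = 284419.6798
MCC = 102639 / 284419.6798 = 0.361

0.361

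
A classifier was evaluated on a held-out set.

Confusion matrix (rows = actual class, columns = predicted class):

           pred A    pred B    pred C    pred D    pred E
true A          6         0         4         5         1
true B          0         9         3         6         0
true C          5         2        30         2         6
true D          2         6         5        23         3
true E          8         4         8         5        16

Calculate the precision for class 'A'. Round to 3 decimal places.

0.286

One-vs-rest for 'A': TP = diagonal; FP = other classes predicted 'A'; FN = 'A' predicted as other.
precision = TP/(TP+FP).
A: TP=6, FP=0+5+2+8=15 → 6/21 = 0.2857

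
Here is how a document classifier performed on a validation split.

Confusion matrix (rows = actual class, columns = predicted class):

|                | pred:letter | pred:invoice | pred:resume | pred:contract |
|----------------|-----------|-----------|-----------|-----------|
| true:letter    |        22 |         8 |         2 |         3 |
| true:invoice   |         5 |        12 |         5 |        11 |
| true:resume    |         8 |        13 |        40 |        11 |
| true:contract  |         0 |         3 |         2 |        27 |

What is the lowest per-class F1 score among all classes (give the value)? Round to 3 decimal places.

0.348

Per-class F1 score (2·TP/(2·TP+FP+FN)):
  letter: TP=22, FP=5+8+0=13, FN=8+2+3=13 → 44/70 = 0.6286
  invoice: TP=12, FP=8+13+3=24, FN=5+5+11=21 → 24/69 = 0.3478
  resume: TP=40, FP=2+5+2=9, FN=8+13+11=32 → 80/121 = 0.6612
  contract: TP=27, FP=3+11+11=25, FN=0+3+2=5 → 54/84 = 0.6429
Lowest is class 'invoice' with F1 score = 0.348.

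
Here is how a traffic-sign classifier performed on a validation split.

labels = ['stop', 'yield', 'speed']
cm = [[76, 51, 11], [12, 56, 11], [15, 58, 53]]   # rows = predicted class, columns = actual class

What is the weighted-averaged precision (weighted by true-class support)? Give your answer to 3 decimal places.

0.598

Per-class precision (TP/(TP+FP)):
  stop: TP=76, FP=51+11=62 → 76/138 = 0.5507
  yield: TP=56, FP=12+11=23 → 56/79 = 0.7089
  speed: TP=53, FP=15+58=73 → 53/126 = 0.4206
Weighted-precision = Σ (supportᵢ/N)·precisionᵢ with N=343: (103/343)·0.5507 + (165/343)·0.7089 + (75/343)·0.4206 = 0.598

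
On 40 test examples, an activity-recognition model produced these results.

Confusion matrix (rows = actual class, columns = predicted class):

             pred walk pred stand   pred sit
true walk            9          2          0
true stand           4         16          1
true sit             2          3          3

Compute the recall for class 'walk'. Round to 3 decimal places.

Take TP from the diagonal, FP from the rest of the 'walk' prediction marginal, FN from the rest of the 'walk' actual marginal.
recall = TP/(TP+FN).
walk: TP=9, FN=2+0=2 → 9/11 = 0.8182

0.818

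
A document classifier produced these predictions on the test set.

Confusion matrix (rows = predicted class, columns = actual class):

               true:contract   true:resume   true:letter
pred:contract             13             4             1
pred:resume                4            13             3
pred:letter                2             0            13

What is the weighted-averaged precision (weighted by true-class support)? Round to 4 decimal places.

Per-class precision (TP/(TP+FP)):
  contract: TP=13, FP=4+1=5 → 13/18 = 0.72222
  resume: TP=13, FP=4+3=7 → 13/20 = 0.65000
  letter: TP=13, FP=2+0=2 → 13/15 = 0.86667
Weighted-precision = Σ (supportᵢ/N)·precisionᵢ with N=53: (19/53)·0.72222 + (17/53)·0.65000 + (17/53)·0.86667 = 0.7454

0.7454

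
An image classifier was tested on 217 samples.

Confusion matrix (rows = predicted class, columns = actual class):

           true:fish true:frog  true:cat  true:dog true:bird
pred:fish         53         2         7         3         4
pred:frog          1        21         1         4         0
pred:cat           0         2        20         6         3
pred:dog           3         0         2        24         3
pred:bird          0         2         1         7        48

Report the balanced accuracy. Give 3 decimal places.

0.745

Balanced accuracy = mean of per-class recall.
  fish: recall = 53/57 = 0.9298
  frog: recall = 21/27 = 0.7778
  cat: recall = 20/31 = 0.6452
  dog: recall = 24/44 = 0.5455
  bird: recall = 48/58 = 0.8276
Mean = (0.9298 + 0.7778 + 0.6452 + 0.5455 + 0.8276) / 5 = 0.745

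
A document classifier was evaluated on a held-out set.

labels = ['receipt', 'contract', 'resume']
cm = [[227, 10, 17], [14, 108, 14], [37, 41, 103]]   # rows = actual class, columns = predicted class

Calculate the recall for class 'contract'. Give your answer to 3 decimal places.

recall = TP/(TP+FN).
contract: TP=108, FN=14+14=28 → 108/136 = 0.7941

0.794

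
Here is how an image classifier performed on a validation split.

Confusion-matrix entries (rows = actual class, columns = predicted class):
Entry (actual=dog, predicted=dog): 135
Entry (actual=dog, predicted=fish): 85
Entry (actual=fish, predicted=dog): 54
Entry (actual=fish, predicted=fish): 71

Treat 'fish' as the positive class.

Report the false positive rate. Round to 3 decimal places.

0.386

FPR = FP/(FP+TN) = 85/(85+135) = 0.386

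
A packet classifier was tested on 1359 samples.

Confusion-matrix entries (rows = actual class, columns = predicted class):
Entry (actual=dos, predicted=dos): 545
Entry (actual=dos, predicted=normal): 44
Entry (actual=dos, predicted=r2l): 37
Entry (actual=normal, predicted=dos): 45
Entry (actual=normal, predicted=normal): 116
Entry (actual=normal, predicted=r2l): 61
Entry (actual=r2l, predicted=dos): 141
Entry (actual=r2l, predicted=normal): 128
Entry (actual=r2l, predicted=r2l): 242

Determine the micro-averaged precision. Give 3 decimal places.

0.664

Micro-averaging pools counts across classes: ΣTP=903, ΣFP=456, ΣFN=456.
Micro-precision = TP/(TP+FP) on pooled counts = 0.664 (equals overall accuracy in single-label multiclass).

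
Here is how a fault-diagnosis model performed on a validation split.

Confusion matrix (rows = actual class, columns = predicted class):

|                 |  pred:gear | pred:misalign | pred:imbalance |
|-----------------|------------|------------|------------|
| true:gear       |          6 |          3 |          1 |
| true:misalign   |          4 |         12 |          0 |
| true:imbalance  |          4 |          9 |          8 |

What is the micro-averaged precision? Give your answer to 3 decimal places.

Micro-averaging pools counts across classes: ΣTP=26, ΣFP=21, ΣFN=21.
Micro-precision = TP/(TP+FP) on pooled counts = 0.553 (equals overall accuracy in single-label multiclass).

0.553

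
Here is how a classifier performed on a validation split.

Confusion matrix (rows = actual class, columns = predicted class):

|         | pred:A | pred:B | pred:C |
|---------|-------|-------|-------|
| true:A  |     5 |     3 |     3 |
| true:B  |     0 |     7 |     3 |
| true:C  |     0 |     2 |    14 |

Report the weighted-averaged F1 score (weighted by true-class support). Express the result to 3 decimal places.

Per-class F1 score (2·TP/(2·TP+FP+FN)):
  A: TP=5, FP=0+0=0, FN=3+3=6 → 10/16 = 0.6250
  B: TP=7, FP=3+2=5, FN=0+3=3 → 14/22 = 0.6364
  C: TP=14, FP=3+3=6, FN=0+2=2 → 28/36 = 0.7778
Weighted-F1 score = Σ (supportᵢ/N)·F1 scoreᵢ with N=37: (11/37)·0.6250 + (10/37)·0.6364 + (16/37)·0.7778 = 0.694

0.694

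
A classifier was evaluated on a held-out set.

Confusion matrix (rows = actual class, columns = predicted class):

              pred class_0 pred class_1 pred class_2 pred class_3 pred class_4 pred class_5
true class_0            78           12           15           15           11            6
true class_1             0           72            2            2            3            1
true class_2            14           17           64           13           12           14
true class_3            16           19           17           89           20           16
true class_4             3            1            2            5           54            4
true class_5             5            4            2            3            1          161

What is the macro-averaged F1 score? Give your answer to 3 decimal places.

0.656

Per-class F1 score (2·TP/(2·TP+FP+FN)):
  class_0: TP=78, FP=0+14+16+3+5=38, FN=12+15+15+11+6=59 → 156/253 = 0.6166
  class_1: TP=72, FP=12+17+19+1+4=53, FN=0+2+2+3+1=8 → 144/205 = 0.7024
  class_2: TP=64, FP=15+2+17+2+2=38, FN=14+17+13+12+14=70 → 128/236 = 0.5424
  class_3: TP=89, FP=15+2+13+5+3=38, FN=16+19+17+20+16=88 → 178/304 = 0.5855
  class_4: TP=54, FP=11+3+12+20+1=47, FN=3+1+2+5+4=15 → 108/170 = 0.6353
  class_5: TP=161, FP=6+1+14+16+4=41, FN=5+4+2+3+1=15 → 322/378 = 0.8519
Macro-F1 score = mean = (0.6166 + 0.7024 + 0.5424 + 0.5855 + 0.6353 + 0.8519) / 6 = 0.656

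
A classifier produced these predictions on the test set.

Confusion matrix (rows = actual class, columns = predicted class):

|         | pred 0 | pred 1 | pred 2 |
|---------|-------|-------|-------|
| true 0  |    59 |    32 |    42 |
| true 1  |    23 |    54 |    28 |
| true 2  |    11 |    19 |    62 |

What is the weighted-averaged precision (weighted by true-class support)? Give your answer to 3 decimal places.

Per-class precision (TP/(TP+FP)):
  0: TP=59, FP=23+11=34 → 59/93 = 0.6344
  1: TP=54, FP=32+19=51 → 54/105 = 0.5143
  2: TP=62, FP=42+28=70 → 62/132 = 0.4697
Weighted-precision = Σ (supportᵢ/N)·precisionᵢ with N=330: (133/330)·0.6344 + (105/330)·0.5143 + (92/330)·0.4697 = 0.550

0.550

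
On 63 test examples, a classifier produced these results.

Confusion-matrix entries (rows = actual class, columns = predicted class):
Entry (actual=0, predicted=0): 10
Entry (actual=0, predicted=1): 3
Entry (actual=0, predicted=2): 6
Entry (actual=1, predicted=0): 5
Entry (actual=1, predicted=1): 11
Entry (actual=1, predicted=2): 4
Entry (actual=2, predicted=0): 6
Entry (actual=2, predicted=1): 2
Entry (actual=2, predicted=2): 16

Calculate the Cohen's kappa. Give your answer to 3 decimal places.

0.376

Observed agreement pₒ = trace/N = 37/63 = 0.5873
Expected agreement pₑ = Σ (rowᵢ·colᵢ)/N² = (19·21 + 20·16 + 24·26)/63² = 0.3384
κ = (pₒ − pₑ)/(1 − pₑ) = (0.5873 − 0.3384)/(1 − 0.3384) = 0.376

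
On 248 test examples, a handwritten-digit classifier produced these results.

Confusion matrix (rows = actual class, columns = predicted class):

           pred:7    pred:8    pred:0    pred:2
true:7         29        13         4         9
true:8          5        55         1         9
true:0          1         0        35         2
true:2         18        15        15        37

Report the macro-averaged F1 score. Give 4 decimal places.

Per-class F1 score (2·TP/(2·TP+FP+FN)):
  7: TP=29, FP=5+1+18=24, FN=13+4+9=26 → 58/108 = 0.53704
  8: TP=55, FP=13+0+15=28, FN=5+1+9=15 → 110/153 = 0.71895
  0: TP=35, FP=4+1+15=20, FN=1+0+2=3 → 70/93 = 0.75269
  2: TP=37, FP=9+9+2=20, FN=18+15+15=48 → 74/142 = 0.52113
Macro-F1 score = mean = (0.53704 + 0.71895 + 0.75269 + 0.52113) / 4 = 0.6325

0.6325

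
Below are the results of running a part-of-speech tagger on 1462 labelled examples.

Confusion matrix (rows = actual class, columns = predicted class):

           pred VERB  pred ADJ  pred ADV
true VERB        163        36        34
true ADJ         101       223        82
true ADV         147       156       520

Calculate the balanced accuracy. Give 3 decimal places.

Balanced accuracy = mean of per-class recall.
  VERB: recall = 163/233 = 0.6996
  ADJ: recall = 223/406 = 0.5493
  ADV: recall = 520/823 = 0.6318
Mean = (0.6996 + 0.5493 + 0.6318) / 3 = 0.627

0.627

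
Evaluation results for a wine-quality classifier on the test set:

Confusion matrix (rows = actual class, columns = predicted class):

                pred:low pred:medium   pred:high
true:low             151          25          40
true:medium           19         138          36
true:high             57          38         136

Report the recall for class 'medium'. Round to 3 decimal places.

0.715

Take TP from the diagonal, FP from the rest of the 'medium' prediction marginal, FN from the rest of the 'medium' actual marginal.
recall = TP/(TP+FN).
medium: TP=138, FN=19+36=55 → 138/193 = 0.7150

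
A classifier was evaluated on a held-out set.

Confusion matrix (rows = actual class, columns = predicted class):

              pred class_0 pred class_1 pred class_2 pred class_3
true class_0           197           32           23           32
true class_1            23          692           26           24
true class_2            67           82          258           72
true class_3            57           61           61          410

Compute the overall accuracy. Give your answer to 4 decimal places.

0.7355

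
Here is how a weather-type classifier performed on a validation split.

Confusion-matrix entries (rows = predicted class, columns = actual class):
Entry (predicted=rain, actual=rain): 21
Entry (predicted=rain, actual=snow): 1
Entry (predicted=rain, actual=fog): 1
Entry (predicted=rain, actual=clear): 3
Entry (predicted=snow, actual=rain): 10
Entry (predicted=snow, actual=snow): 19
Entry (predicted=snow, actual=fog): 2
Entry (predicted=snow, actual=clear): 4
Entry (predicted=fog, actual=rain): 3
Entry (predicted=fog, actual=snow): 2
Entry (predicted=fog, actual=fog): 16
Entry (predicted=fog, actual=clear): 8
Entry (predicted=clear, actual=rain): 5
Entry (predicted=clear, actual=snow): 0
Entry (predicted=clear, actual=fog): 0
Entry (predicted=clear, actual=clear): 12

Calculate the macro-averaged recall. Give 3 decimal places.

0.672

Per-class recall (TP/(TP+FN)):
  rain: TP=21, FN=10+3+5=18 → 21/39 = 0.5385
  snow: TP=19, FN=1+2+0=3 → 19/22 = 0.8636
  fog: TP=16, FN=1+2+0=3 → 16/19 = 0.8421
  clear: TP=12, FN=3+4+8=15 → 12/27 = 0.4444
Macro-recall = mean = (0.5385 + 0.8636 + 0.8421 + 0.4444) / 4 = 0.672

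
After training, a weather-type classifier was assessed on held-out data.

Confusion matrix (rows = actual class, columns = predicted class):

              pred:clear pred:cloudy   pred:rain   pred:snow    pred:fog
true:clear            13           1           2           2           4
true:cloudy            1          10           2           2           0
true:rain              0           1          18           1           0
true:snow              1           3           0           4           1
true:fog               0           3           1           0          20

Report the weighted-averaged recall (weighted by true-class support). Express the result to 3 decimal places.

0.722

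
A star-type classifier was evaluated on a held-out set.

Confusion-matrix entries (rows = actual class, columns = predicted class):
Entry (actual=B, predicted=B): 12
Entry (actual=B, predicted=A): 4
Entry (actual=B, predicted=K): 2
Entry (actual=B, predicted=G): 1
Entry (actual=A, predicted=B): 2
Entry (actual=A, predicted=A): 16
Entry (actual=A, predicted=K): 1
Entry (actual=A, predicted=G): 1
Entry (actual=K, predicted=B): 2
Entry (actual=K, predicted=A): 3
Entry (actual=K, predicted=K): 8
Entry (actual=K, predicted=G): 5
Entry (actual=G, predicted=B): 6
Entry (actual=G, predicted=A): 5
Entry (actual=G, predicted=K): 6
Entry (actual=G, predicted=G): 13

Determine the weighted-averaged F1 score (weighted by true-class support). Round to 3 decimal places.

Per-class F1 score (2·TP/(2·TP+FP+FN)):
  B: TP=12, FP=2+2+6=10, FN=4+2+1=7 → 24/41 = 0.5854
  A: TP=16, FP=4+3+5=12, FN=2+1+1=4 → 32/48 = 0.6667
  K: TP=8, FP=2+1+6=9, FN=2+3+5=10 → 16/35 = 0.4571
  G: TP=13, FP=1+1+5=7, FN=6+5+6=17 → 26/50 = 0.5200
Weighted-F1 score = Σ (supportᵢ/N)·F1 scoreᵢ with N=87: (19/87)·0.5854 + (20/87)·0.6667 + (18/87)·0.4571 + (30/87)·0.5200 = 0.555

0.555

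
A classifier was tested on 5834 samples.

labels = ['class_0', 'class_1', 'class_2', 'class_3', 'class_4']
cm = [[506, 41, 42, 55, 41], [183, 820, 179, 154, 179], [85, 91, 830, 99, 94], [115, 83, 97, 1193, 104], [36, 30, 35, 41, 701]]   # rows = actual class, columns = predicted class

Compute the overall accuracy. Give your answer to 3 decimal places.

0.694

Accuracy = trace / total = (506+820+830+1193+701=4050) / 5834 = 4050/5834 = 0.694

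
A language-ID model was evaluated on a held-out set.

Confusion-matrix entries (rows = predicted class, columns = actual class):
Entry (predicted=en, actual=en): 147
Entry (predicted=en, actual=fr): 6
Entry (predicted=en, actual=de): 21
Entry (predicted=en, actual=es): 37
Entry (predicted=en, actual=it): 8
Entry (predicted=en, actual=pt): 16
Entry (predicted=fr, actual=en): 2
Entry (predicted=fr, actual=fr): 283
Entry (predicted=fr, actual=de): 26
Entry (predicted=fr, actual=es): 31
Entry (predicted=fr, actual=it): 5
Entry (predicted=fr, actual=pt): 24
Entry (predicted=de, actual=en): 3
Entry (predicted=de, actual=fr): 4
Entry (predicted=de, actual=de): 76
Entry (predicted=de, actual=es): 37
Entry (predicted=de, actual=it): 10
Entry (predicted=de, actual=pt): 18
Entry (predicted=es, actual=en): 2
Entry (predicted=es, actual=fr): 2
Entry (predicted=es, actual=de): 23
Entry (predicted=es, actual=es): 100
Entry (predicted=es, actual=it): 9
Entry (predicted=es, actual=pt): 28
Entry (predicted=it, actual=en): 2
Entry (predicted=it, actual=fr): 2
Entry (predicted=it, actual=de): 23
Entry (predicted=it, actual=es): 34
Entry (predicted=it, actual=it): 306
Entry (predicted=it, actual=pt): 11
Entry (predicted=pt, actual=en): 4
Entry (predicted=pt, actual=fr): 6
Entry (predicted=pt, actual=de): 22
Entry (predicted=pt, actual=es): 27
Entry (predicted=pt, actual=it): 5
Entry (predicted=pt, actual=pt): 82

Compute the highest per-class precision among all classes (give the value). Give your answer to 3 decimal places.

0.810

Per-class precision (TP/(TP+FP)):
  en: TP=147, FP=6+21+37+8+16=88 → 147/235 = 0.6255
  fr: TP=283, FP=2+26+31+5+24=88 → 283/371 = 0.7628
  de: TP=76, FP=3+4+37+10+18=72 → 76/148 = 0.5135
  es: TP=100, FP=2+2+23+9+28=64 → 100/164 = 0.6098
  it: TP=306, FP=2+2+23+34+11=72 → 306/378 = 0.8095
  pt: TP=82, FP=4+6+22+27+5=64 → 82/146 = 0.5616
Highest is class 'it' with precision = 0.810.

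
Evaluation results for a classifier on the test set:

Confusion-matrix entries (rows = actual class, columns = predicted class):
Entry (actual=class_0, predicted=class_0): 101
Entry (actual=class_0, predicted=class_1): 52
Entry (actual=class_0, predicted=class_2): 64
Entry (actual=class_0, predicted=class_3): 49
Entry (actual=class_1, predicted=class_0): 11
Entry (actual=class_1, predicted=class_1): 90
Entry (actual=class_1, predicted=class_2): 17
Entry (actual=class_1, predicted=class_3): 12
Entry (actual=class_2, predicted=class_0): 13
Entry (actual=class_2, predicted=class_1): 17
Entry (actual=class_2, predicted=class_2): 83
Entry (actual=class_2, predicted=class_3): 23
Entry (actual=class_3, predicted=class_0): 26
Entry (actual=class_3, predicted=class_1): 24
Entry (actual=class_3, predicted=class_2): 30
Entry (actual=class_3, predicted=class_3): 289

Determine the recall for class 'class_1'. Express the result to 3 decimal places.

0.692

Take TP from the diagonal, FP from the rest of the 'class_1' prediction marginal, FN from the rest of the 'class_1' actual marginal.
recall = TP/(TP+FN).
class_1: TP=90, FN=11+17+12=40 → 90/130 = 0.6923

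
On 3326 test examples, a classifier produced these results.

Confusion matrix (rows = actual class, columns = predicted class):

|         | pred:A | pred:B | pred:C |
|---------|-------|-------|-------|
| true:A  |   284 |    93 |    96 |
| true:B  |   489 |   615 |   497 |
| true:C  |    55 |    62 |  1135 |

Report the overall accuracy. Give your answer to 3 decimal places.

Accuracy = trace / total = (284+615+1135=2034) / 3326 = 2034/3326 = 0.612

0.612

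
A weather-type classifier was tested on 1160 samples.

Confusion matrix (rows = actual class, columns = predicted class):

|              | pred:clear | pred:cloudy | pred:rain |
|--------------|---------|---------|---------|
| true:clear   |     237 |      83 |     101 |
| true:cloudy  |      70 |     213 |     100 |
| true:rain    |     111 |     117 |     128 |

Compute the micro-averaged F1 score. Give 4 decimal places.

0.4983

Micro-averaging pools counts across classes: ΣTP=578, ΣFP=582, ΣFN=582.
Micro-F1 score = 2·TP/(2·TP+FP+FN) on pooled counts = 0.4983 (equals overall accuracy in single-label multiclass).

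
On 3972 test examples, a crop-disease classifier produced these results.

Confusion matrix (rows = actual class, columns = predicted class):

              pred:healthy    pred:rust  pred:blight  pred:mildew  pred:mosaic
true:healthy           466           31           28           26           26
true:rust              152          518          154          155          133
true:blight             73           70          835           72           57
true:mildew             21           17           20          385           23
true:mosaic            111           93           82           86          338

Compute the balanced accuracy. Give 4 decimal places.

0.6660

Balanced accuracy = mean of per-class recall.
  healthy: recall = 466/577 = 0.80763
  rust: recall = 518/1112 = 0.46583
  blight: recall = 835/1107 = 0.75429
  mildew: recall = 385/466 = 0.82618
  mosaic: recall = 338/710 = 0.47606
Mean = (0.80763 + 0.46583 + 0.75429 + 0.82618 + 0.47606) / 5 = 0.6660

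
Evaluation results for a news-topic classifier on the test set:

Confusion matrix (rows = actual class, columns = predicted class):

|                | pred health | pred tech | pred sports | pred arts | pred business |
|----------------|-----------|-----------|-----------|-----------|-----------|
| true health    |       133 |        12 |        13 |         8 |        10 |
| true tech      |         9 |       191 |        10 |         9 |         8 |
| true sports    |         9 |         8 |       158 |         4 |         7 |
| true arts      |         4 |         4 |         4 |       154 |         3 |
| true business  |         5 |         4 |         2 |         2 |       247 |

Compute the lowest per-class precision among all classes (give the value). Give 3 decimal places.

0.831

Per-class precision (TP/(TP+FP)):
  health: TP=133, FP=9+9+4+5=27 → 133/160 = 0.8313
  tech: TP=191, FP=12+8+4+4=28 → 191/219 = 0.8721
  sports: TP=158, FP=13+10+4+2=29 → 158/187 = 0.8449
  arts: TP=154, FP=8+9+4+2=23 → 154/177 = 0.8701
  business: TP=247, FP=10+8+7+3=28 → 247/275 = 0.8982
Lowest is class 'health' with precision = 0.831.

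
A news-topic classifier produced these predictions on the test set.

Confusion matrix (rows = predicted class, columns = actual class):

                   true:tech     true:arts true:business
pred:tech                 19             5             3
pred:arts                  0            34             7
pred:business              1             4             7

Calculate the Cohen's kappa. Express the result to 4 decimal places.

0.5890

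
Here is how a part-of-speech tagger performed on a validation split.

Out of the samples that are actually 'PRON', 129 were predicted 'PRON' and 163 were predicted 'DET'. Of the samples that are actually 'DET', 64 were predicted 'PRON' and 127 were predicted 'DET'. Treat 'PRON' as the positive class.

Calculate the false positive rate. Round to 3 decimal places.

FPR = FP/(FP+TN) = 64/(64+127) = 0.335

0.335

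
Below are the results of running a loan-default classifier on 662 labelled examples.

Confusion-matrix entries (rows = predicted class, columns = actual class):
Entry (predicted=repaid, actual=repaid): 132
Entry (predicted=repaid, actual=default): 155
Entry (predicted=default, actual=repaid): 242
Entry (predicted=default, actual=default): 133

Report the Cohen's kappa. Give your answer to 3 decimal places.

Observed agreement pₒ = trace/N = 265/662 = 0.4003
Expected agreement pₑ = Σ (rowᵢ·colᵢ)/N² = (374·287 + 288·375)/662² = 0.4914
κ = (pₒ − pₑ)/(1 − pₑ) = (0.4003 − 0.4914)/(1 − 0.4914) = -0.179

-0.179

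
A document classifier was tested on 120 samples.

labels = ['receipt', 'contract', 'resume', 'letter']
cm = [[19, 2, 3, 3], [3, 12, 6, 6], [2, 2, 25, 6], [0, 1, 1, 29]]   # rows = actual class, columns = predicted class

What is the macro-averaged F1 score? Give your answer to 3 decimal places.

0.695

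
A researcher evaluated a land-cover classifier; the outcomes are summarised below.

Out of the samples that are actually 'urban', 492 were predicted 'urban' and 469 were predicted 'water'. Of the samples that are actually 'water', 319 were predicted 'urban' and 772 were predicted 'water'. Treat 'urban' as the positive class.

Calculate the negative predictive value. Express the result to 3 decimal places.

0.622

NPV = TN/(TN+FN) = 772/(772+469) = 0.622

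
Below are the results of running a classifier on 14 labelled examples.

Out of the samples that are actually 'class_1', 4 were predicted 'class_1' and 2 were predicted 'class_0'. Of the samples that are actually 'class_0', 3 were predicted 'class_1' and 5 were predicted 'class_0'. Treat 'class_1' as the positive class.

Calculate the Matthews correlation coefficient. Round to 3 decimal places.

0.289

MCC = (TP·TN − FP·FN) / √((TP+FP)(TP+FN)(TN+FP)(TN+FN))
Numerator = 4·5 − 3·2 = 14
Denominator = √(7·6·8·7) = √2352 = 48.4974
MCC = 14 / 48.4974 = 0.289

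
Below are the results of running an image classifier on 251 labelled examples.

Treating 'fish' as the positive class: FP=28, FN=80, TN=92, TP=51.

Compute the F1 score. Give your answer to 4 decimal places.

0.4857

Precision = TP/(TP+FP) = 51/79 = 0.6456
Recall = TP/(TP+FN) = 51/131 = 0.3893
F1 = 2·TP/(2·TP+FP+FN) = 102/210 = 0.4857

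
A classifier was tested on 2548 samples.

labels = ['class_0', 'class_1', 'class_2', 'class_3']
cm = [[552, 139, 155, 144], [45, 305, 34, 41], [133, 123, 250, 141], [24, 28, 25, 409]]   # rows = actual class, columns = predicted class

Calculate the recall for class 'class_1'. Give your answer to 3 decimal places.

0.718

recall = TP/(TP+FN).
class_1: TP=305, FN=45+34+41=120 → 305/425 = 0.7176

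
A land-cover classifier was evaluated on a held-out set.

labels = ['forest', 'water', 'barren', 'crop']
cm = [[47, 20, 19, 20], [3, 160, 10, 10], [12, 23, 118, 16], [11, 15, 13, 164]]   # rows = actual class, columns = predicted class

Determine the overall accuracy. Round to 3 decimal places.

0.740

Accuracy = trace / total = (47+160+118+164=489) / 661 = 489/661 = 0.740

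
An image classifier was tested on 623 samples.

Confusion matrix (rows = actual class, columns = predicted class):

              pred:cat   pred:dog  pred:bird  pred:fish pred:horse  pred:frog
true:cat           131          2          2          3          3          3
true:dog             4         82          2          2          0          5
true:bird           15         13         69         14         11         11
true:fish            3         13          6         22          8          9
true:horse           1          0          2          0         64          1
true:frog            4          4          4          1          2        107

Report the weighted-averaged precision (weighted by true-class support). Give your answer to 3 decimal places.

Per-class precision (TP/(TP+FP)):
  cat: TP=131, FP=4+15+3+1+4=27 → 131/158 = 0.8291
  dog: TP=82, FP=2+13+13+0+4=32 → 82/114 = 0.7193
  bird: TP=69, FP=2+2+6+2+4=16 → 69/85 = 0.8118
  fish: TP=22, FP=3+2+14+0+1=20 → 22/42 = 0.5238
  horse: TP=64, FP=3+0+11+8+2=24 → 64/88 = 0.7273
  frog: TP=107, FP=3+5+11+9+1=29 → 107/136 = 0.7868
Weighted-precision = Σ (supportᵢ/N)·precisionᵢ with N=623: (144/623)·0.8291 + (95/623)·0.7193 + (133/623)·0.8118 + (61/623)·0.5238 + (68/623)·0.7273 + (122/623)·0.7868 = 0.759

0.759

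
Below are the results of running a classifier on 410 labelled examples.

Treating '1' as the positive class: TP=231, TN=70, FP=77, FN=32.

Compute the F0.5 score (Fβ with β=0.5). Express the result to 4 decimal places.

0.7726

Fβ = (1+β²)·TP / ((1+β²)·TP + β²·FN + FP), with β²=1/4
= 1.25·231 / (1.25·231 + 0.25·32 + 77) = 0.7726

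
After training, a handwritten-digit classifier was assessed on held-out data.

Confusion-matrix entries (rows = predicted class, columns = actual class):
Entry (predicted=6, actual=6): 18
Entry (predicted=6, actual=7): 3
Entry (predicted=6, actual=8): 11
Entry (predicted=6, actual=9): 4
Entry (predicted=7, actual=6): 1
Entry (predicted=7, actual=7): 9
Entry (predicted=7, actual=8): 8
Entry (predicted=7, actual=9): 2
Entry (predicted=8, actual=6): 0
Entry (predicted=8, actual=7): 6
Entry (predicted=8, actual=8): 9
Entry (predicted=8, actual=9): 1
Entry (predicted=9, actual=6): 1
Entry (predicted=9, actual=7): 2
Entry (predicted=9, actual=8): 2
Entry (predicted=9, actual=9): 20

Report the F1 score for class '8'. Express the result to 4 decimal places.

One-vs-rest for '8': TP = diagonal; FP = other classes predicted '8'; FN = '8' predicted as other.
F1 score = 2·TP/(2·TP+FP+FN).
8: TP=9, FP=0+6+1=7, FN=11+8+2=21 → 18/46 = 0.39130

0.3913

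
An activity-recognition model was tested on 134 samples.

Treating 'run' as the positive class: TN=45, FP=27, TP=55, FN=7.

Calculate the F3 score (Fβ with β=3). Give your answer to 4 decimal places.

Fβ = (1+β²)·TP / ((1+β²)·TP + β²·FN + FP), with β²=9
= 10·55 / (10·55 + 9·7 + 27) = 0.8594

0.8594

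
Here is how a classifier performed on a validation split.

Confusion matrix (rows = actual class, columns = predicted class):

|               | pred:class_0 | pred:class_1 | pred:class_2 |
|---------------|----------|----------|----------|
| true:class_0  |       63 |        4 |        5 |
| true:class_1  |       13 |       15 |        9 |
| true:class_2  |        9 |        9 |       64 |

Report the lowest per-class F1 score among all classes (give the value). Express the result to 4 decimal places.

0.4615

Per-class F1 score (2·TP/(2·TP+FP+FN)):
  class_0: TP=63, FP=13+9=22, FN=4+5=9 → 126/157 = 0.80255
  class_1: TP=15, FP=4+9=13, FN=13+9=22 → 30/65 = 0.46154
  class_2: TP=64, FP=5+9=14, FN=9+9=18 → 128/160 = 0.80000
Lowest is class 'class_1' with F1 score = 0.4615.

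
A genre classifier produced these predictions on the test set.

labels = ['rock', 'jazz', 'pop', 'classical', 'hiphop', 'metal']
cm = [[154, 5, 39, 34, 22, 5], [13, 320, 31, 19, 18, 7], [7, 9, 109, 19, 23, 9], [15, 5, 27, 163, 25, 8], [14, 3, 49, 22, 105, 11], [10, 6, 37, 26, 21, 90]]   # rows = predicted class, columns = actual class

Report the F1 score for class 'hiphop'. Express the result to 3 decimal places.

0.502

Take TP from the diagonal, FP from the rest of the 'hiphop' prediction marginal, FN from the rest of the 'hiphop' actual marginal.
F1 score = 2·TP/(2·TP+FP+FN).
hiphop: TP=105, FP=14+3+49+22+11=99, FN=22+18+23+25+21=109 → 210/418 = 0.5024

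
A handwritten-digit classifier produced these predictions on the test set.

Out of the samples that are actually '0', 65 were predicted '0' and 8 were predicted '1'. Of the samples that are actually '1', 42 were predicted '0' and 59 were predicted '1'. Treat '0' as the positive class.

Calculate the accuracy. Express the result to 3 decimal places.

0.713

Accuracy = (TP+TN)/N = (65+59)/174 = 0.713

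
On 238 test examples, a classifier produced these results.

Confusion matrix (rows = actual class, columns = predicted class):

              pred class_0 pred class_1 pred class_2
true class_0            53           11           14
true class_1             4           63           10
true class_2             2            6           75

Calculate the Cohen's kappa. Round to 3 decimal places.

0.703

Observed agreement pₒ = trace/N = 191/238 = 0.8025
Expected agreement pₑ = Σ (rowᵢ·colᵢ)/N² = (78·59 + 77·80 + 83·99)/238² = 0.3351
κ = (pₒ − pₑ)/(1 − pₑ) = (0.8025 − 0.3351)/(1 − 0.3351) = 0.703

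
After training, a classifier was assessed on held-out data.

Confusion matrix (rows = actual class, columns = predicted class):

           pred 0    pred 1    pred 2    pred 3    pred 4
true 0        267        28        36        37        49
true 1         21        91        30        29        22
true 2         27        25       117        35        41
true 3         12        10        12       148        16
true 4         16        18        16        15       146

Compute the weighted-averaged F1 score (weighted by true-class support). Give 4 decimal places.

0.6083

Per-class F1 score (2·TP/(2·TP+FP+FN)):
  0: TP=267, FP=21+27+12+16=76, FN=28+36+37+49=150 → 534/760 = 0.70263
  1: TP=91, FP=28+25+10+18=81, FN=21+30+29+22=102 → 182/365 = 0.49863
  2: TP=117, FP=36+30+12+16=94, FN=27+25+35+41=128 → 234/456 = 0.51316
  3: TP=148, FP=37+29+35+15=116, FN=12+10+12+16=50 → 296/462 = 0.64069
  4: TP=146, FP=49+22+41+16=128, FN=16+18+16+15=65 → 292/485 = 0.60206
Weighted-F1 score = Σ (supportᵢ/N)·F1 scoreᵢ with N=1264: (417/1264)·0.70263 + (193/1264)·0.49863 + (245/1264)·0.51316 + (198/1264)·0.64069 + (211/1264)·0.60206 = 0.6083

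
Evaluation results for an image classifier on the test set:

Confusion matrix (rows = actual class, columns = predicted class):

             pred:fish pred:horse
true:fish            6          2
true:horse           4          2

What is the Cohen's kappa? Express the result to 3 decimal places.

0.087

Observed agreement pₒ = trace/N = 8/14 = 0.5714
Expected agreement pₑ = Σ (rowᵢ·colᵢ)/N² = (8·10 + 6·4)/14² = 0.5306
κ = (pₒ − pₑ)/(1 − pₑ) = (0.5714 − 0.5306)/(1 − 0.5306) = 0.087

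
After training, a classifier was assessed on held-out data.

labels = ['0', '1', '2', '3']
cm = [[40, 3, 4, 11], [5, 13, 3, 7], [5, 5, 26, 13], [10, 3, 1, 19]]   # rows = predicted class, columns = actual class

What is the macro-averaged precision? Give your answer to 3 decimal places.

0.565

Per-class precision (TP/(TP+FP)):
  0: TP=40, FP=3+4+11=18 → 40/58 = 0.6897
  1: TP=13, FP=5+3+7=15 → 13/28 = 0.4643
  2: TP=26, FP=5+5+13=23 → 26/49 = 0.5306
  3: TP=19, FP=10+3+1=14 → 19/33 = 0.5758
Macro-precision = mean = (0.6897 + 0.4643 + 0.5306 + 0.5758) / 4 = 0.565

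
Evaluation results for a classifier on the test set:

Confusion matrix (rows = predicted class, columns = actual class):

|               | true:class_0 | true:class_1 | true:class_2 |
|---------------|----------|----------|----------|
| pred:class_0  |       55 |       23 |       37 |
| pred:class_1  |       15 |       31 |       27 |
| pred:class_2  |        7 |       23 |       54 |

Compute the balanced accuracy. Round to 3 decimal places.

0.525

Balanced accuracy = mean of per-class recall.
  class_0: recall = 55/77 = 0.7143
  class_1: recall = 31/77 = 0.4026
  class_2: recall = 54/118 = 0.4576
Mean = (0.7143 + 0.4026 + 0.4576) / 3 = 0.525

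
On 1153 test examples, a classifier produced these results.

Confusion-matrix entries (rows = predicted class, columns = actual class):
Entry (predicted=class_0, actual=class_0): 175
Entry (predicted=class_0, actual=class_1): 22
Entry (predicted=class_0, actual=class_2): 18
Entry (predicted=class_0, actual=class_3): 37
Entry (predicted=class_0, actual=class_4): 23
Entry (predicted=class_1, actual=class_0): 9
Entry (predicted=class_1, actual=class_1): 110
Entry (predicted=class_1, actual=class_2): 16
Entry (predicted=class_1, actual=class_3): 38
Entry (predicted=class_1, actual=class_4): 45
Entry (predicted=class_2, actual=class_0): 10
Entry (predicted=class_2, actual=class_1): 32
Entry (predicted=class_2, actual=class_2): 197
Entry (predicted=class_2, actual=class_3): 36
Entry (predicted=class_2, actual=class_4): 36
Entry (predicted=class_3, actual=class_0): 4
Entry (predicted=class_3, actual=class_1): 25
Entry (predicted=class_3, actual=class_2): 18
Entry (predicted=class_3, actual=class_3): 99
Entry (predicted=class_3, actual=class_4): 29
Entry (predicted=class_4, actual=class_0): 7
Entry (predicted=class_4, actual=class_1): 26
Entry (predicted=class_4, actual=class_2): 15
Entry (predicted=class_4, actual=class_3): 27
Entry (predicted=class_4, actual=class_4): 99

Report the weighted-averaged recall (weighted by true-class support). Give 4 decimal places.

Per-class recall (TP/(TP+FN)):
  class_0: TP=175, FN=9+10+4+7=30 → 175/205 = 0.85366
  class_1: TP=110, FN=22+32+25+26=105 → 110/215 = 0.51163
  class_2: TP=197, FN=18+16+18+15=67 → 197/264 = 0.74621
  class_3: TP=99, FN=37+38+36+27=138 → 99/237 = 0.41772
  class_4: TP=99, FN=23+45+36+29=133 → 99/232 = 0.42672
Weighted-recall = Σ (supportᵢ/N)·recallᵢ with N=1153: (205/1153)·0.85366 + (215/1153)·0.51163 + (264/1153)·0.74621 + (237/1153)·0.41772 + (232/1153)·0.42672 = 0.5898

0.5898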